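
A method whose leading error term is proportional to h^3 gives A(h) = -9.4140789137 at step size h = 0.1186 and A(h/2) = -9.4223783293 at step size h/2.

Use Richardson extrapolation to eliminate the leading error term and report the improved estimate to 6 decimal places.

-9.423564

Leading term ∝ h^3; use weight 8 = 2^3.
8·(-9.4223783293) = -75.3790266344; (-75.3790266344) − (-9.4140789137) = -65.9649477207
Denominator 8 − 1 = 7.
So the Richardson estimate is -9.4235639601.
Correction |R − A(h/2)| = 1.186e-03; gap |A(h/2) − A(h)| = 8.299e-03.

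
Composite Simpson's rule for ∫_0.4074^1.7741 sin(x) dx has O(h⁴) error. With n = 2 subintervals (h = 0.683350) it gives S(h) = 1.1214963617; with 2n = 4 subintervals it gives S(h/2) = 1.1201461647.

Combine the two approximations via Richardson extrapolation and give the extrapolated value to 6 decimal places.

1.120056

Leading term ∝ h^4; use weight 16 = 2^4.
16·1.1201461647 − 1.1214963617 = 16.8008422735
Denominator 16 − 1 = 15.
16.8008422735 ÷ 15 = 1.1200561516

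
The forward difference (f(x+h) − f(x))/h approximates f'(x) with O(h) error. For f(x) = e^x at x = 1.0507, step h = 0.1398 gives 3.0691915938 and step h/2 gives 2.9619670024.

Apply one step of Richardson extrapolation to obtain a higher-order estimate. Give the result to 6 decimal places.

Order 1 gives 2^r = 2 and 2^r − 1 = 1.
A(h/2) − A(h) = 2.9619670024 − 3.0691915938 = -0.1072245914
Divide by 2^1 − 1 = 1: (-0.1072245914)/1 = -0.1072245914
R = A(h/2) + (A(h/2) − A(h))/1 = 2.9619670024 − 0.1072245914 = 2.8547424110
Shift from A(h/2): −0.1072245914.

2.854742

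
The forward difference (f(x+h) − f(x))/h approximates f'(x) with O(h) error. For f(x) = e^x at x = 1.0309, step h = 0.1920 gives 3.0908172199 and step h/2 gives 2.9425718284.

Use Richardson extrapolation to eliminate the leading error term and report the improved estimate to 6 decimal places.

2.794326

r = 1: numerator weight 2, denominator 1.
Weighted: 5.8851436568 − 3.0908172199 = 2.7943264369
(2·2.9425718284 − 3.0908172199)/(2 − 1) = 2.7943264369
Gap between inputs: 1.482e-01; correction applied: −0.1482453915.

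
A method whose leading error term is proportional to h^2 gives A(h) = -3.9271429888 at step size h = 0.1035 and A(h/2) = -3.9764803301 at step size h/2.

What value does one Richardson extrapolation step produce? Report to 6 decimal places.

-3.992926

The method has order 2: 2^2 = 4.
2^2×A(h/2) = -15.9059213204; minus A(h) gives -11.9787783316.
(-11.9787783316) ÷ 3 = -3.9929261105
Gap between inputs: 4.934e-02; correction applied: −0.0164457804.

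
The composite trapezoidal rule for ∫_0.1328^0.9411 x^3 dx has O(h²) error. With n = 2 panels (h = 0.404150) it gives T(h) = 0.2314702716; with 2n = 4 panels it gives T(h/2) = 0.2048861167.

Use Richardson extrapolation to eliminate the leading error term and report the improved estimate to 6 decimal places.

0.196025

Order 2 gives 2^r = 4 and 2^r − 1 = 3.
Weighted: 0.8195444668 − 0.2314702716 = 0.5880741952
R = 0.5880741952/3 = 0.1960247317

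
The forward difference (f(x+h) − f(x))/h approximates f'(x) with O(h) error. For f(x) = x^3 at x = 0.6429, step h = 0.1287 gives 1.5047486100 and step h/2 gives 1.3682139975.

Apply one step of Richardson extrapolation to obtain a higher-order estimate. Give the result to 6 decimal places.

r = 1, so 2^r = 2.
Numerator 2·A(h/2) − A(h) = 2·1.3682139975 − 1.5047486100 = 1.2316793850
Divide by 2^1 − 1 = 1.
(2·1.3682139975 − 1.5047486100)/(2 − 1) = 1.2316793850
Gap between inputs: 1.365e-01; correction applied: −0.1365346125.

1.231679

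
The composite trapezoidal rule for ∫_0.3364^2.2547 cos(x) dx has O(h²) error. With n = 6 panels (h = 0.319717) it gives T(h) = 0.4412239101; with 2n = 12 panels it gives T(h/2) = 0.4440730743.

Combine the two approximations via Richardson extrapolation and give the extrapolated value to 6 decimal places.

0.445023

r = 2: numerator weight 4, denominator 3.
Numerator 4 × A(h/2) − A(h) = 4 × 0.4440730743 − 0.4412239101 = 1.3350683871
1.3350683871 ÷ 3 = 0.4450227957
Correction |R − A(h/2)| = 9.497e-04; gap |A(h/2) − A(h)| = 2.849e-03.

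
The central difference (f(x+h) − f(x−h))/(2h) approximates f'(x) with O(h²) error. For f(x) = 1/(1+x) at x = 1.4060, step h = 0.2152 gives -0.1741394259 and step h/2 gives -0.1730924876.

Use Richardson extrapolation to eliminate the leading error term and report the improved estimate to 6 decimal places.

With r = 2 the leading error scales as h^2, so the weight is 2^2 = 4.
Weighted: (-0.6923699504) − (-0.1741394259) = -0.5182305245
(-0.5182305245) ÷ 3 = -0.1727435082
Shift from A(h/2): +0.0003489794.

-0.172744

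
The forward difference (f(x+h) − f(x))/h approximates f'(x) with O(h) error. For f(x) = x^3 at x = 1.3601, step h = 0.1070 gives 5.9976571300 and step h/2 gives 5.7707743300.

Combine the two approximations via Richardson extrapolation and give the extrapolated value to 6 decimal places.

Error is O(h^1); halving h shrinks it by 2^1 = 2.
2*5.7707743300 = 11.5415486600; subtract 5.9976571300 → 5.5438915300
5.5438915300 ÷ 1 = 5.5438915300
Shift from A(h/2): −0.2268828000.

5.543892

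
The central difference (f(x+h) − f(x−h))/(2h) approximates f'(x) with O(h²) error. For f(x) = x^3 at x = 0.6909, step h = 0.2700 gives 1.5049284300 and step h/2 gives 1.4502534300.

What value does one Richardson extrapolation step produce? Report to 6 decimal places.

1.432028

With r = 2 the leading error scales as h^2, so the weight is 2^2 = 4.
A(h/2) − A(h) = 1.4502534300 − 1.5049284300 = -0.0546750000
Divide by 2^2 − 1 = 3: (-0.0546750000)/3 = -0.0182250000
R = A(h/2) + (A(h/2) − A(h))/3 = 1.4502534300 − 0.0182250000 = 1.4320284300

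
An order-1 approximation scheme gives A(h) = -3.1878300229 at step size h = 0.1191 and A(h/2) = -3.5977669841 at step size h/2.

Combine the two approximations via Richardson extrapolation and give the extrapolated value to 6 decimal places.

With r = 1 the leading error scales as h^1, so the weight is 2^1 = 2.
Weighted: (-7.1955339682) − (-3.1878300229) = -4.0077039453
Extrapolated: (-4.0077039453) / 1 = -4.0077039453

-4.007704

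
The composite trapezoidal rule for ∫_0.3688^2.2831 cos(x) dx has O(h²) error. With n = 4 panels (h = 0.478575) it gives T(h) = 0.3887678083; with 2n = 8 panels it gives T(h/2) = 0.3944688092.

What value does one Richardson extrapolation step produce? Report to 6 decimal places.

The method has order 2: 2^2 = 4.
Weighted: 1.5778752368 − 0.3887678083 = 1.1891074285
R = 1.1891074285/3 = 0.3963691428

0.396369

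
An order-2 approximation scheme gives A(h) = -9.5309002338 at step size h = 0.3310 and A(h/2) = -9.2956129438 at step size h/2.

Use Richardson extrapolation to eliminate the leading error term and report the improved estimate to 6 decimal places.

Method order is 2; weight 2^2 = 4.
Top: 4(-9.2956129438) − (-9.5309002338) = -27.6515515414
Denominator 4 − 1 = 3.
Extrapolated: (-27.6515515414) / 3 = -9.2171838471
Shift from A(h/2): +0.0784290967.

-9.217184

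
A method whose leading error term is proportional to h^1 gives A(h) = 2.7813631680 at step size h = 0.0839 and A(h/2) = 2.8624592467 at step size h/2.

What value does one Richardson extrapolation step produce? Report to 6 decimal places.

Error is O(h^1); halving h shrinks it by 2^1 = 2.
2^1*A(h/2) = 5.7249184934; minus A(h) gives 2.9435553254.
Denominator 2 − 1 = 1.
Result: 2.9435553254
Shift from A(h/2): +0.0810960787.

2.943555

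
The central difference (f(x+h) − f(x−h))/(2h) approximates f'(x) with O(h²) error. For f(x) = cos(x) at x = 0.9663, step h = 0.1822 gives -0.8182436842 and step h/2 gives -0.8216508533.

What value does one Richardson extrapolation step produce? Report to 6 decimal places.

Error is O(h^2); halving h shrinks it by 2^2 = 4.
2^2 × A(h/2) = -3.2866034132; minus A(h) gives -2.4683597290.
(4 × (-0.8216508533) − (-0.8182436842))/(4 − 1) = -0.8227865763

-0.822787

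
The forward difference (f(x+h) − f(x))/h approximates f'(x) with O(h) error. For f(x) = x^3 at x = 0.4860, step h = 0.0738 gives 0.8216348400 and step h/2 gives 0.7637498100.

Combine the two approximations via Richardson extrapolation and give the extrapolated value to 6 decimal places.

Method order is 1; weight 2^1 = 2.
Difference of the inputs: 0.7637498100 − 0.8216348400 = -0.0578850300
Correction (A(h/2) − A(h))/(2 − 1) = (-0.0578850300)/1 = -0.0578850300
R = 0.7637498100 − 0.0578850300 = 0.7058647800

0.705865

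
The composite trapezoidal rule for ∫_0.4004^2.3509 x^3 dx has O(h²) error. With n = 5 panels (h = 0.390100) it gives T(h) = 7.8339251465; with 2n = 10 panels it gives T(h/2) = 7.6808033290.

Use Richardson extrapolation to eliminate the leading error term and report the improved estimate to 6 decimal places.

Leading term ∝ h^2; use weight 4 = 2^2.
4 × 7.6808033290 = 30.7232133160; subtract 7.8339251465 → 22.8892881695
Extrapolated: 22.8892881695 / 3 = 7.6297627232

7.629763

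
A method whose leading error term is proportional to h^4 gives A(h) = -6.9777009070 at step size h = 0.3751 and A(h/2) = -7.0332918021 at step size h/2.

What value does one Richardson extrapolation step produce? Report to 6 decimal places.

r = 4, so 2^r = 16.
16 × (-7.0332918021) = -112.5326688336; subtract (-6.9777009070) → -105.5549679266
Divide by 2^4 − 1 = 15.
(-105.5549679266) ÷ 15 = -7.0369978618

-7.036998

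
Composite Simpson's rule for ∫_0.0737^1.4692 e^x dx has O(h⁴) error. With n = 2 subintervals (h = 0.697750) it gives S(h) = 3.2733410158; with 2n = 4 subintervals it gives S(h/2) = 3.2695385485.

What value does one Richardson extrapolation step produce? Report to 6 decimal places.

3.269285

r = 4: numerator weight 16, denominator 15.
2^4 × A(h/2) = 52.3126167760; minus A(h) gives 49.0392757602.
49.0392757602 ÷ 15 = 3.2692850507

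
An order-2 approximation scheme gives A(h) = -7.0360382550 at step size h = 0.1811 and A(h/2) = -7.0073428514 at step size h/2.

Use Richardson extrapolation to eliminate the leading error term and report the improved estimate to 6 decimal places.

r = 2: numerator weight 4, denominator 3.
2^2·A(h/2) = -28.0293714056; minus A(h) gives -20.9933331506.
R = (-20.9933331506)/3 = -6.9977777169

-6.997778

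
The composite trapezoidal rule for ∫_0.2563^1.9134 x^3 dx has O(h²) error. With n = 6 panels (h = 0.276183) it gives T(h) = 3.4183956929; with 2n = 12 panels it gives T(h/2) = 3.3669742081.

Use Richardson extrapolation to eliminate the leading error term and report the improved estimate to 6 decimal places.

Leading term ∝ h^2; use weight 4 = 2^2.
A(h/2) − A(h) = 3.3669742081 − 3.4183956929 = -0.0514214848
Correction (A(h/2) − A(h))/(4 − 1) = (-0.0514214848)/3 = -0.0171404949
R = 3.3669742081 − 0.0171404949 = 3.3498337132
Correction |R − A(h/2)| = 1.714e-02; gap |A(h/2) − A(h)| = 5.142e-02.

3.349834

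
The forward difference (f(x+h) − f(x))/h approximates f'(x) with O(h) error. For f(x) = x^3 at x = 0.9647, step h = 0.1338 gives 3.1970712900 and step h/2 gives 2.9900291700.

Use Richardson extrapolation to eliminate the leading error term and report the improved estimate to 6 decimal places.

Leading term ∝ h^1; use weight 2 = 2^1.
2 × 2.9900291700 − 3.1970712900 = 2.7829870500
Divide by 2^1 − 1 = 1.
R = 2.7829870500/1 = 2.7829870500
Correction |R − A(h/2)| = 2.070e-01; gap |A(h/2) − A(h)| = 2.070e-01.

2.782987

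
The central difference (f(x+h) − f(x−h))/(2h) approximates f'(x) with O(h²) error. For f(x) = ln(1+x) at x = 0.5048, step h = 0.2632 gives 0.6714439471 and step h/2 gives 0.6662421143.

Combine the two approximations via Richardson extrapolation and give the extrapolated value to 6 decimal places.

r = 2, so 2^r = 4.
A(h/2) − A(h) = 0.6662421143 − 0.6714439471 = -0.0052018328
Correction (A(h/2) − A(h))/(4 − 1) = (-0.0052018328)/3 = -0.0017339443
R = 0.6662421143 − 0.0017339443 = 0.6645081700
Correction |R − A(h/2)| = 1.734e-03; gap |A(h/2) − A(h)| = 5.202e-03.

0.664508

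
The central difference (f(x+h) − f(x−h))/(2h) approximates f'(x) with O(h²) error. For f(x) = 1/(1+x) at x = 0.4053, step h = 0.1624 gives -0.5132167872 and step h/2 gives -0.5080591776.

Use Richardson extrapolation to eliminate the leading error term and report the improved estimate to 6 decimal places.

-0.506340

Error is O(h^2); halving h shrinks it by 2^2 = 4.
Numerator 4*A(h/2) − A(h) = 4*(-0.5080591776) − (-0.5132167872) = -1.5190199232
(-1.5190199232) ÷ 3 = -0.5063399744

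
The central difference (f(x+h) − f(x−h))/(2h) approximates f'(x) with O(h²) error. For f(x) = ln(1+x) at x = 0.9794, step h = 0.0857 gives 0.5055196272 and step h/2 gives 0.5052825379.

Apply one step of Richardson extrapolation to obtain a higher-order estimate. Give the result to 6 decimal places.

0.505204

r = 2, so 2^r = 4.
Difference of the inputs: 0.5052825379 − 0.5055196272 = -0.0002370893
Divide by 2^2 − 1 = 3: (-0.0002370893)/3 = -0.0000790298
R = 0.5052825379 − 0.0000790298 = 0.5052035081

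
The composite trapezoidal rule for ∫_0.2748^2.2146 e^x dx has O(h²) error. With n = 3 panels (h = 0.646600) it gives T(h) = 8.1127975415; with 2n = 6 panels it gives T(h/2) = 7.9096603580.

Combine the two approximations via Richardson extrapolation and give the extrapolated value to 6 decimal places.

Error is O(h^2); halving h shrinks it by 2^2 = 4.
2^2*A(h/2) = 31.6386414320; minus A(h) gives 23.5258438905.
Divide by 2^2 − 1 = 3.
(4*7.9096603580 − 8.1127975415)/(4 − 1) = 7.8419479635
Shift from A(h/2): −0.0677123945.

7.841948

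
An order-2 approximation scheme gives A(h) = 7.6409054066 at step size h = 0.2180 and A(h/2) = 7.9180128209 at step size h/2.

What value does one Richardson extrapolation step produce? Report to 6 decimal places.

8.010382

With r = 2 the leading error scales as h^2, so the weight is 2^2 = 4.
4×7.9180128209 = 31.6720512836; subtract 7.6409054066 → 24.0311458770
24.0311458770 ÷ 3 = 8.0103819590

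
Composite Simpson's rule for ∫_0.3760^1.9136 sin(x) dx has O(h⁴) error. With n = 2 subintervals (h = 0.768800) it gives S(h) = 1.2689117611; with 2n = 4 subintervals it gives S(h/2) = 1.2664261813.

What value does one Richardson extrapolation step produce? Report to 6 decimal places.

r = 4, so 2^r = 16.
2^4·A(h/2) = 20.2628189008; minus A(h) gives 18.9939071397.
Denominator 16 − 1 = 15.
(16·1.2664261813 − 1.2689117611)/(16 − 1) = 1.2662604760
Correction |R − A(h/2)| = 1.657e-04; gap |A(h/2) − A(h)| = 2.486e-03.

1.266260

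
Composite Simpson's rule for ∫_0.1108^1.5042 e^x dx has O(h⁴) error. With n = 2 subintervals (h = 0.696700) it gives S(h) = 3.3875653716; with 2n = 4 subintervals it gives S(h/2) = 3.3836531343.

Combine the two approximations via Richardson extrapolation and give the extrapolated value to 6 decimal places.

3.383392

Error is O(h^4); halving h shrinks it by 2^4 = 16.
A(h/2) − A(h) = 3.3836531343 − 3.3875653716 = -0.0039122373
Divide by 2^4 − 1 = 15: (-0.0039122373)/15 = -0.0002608158
R = A(h/2) + (A(h/2) − A(h))/15 = 3.3836531343 − 0.0002608158 = 3.3833923185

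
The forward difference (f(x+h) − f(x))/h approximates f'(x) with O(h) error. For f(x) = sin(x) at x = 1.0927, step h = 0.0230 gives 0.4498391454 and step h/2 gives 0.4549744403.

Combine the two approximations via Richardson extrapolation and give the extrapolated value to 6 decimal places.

0.460110

With r = 1 the leading error scales as h^1, so the weight is 2^1 = 2.
Top: 2(0.4549744403) − (0.4498391454) = 0.4601097352
Extrapolated: 0.4601097352 / 1 = 0.4601097352
Correction |R − A(h/2)| = 5.135e-03; gap |A(h/2) − A(h)| = 5.135e-03.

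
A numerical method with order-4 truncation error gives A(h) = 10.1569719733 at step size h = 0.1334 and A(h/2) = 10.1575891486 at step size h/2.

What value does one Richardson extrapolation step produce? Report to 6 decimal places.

10.157630

With r = 4 the leading error scales as h^4, so the weight is 2^4 = 16.
Top: 16(10.1575891486) − (10.1569719733) = 152.3644544043
R = 152.3644544043/15 = 10.1576302936
Shift from A(h/2): +0.0000411450.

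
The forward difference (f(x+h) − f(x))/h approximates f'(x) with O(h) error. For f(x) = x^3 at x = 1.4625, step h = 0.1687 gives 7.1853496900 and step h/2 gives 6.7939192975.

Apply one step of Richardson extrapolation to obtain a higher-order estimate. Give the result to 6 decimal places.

Order 1 gives 2^r = 2 and 2^r − 1 = 1.
2×6.7939192975 = 13.5878385950; 13.5878385950 − 7.1853496900 = 6.4024889050
Divide by 2^1 − 1 = 1.
R = 6.4024889050/1 = 6.4024889050

6.402489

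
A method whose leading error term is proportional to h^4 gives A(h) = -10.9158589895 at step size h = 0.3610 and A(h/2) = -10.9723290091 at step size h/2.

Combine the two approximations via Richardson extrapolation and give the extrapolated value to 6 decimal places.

-10.976094

The method has order 4: 2^4 = 16.
Weighted: (-175.5572641456) − (-10.9158589895) = -164.6414051561
Denominator 16 − 1 = 15.
R = (-164.6414051561)/15 = -10.9760936771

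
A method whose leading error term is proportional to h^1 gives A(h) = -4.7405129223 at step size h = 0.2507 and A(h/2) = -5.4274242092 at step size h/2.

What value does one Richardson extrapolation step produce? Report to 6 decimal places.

Order 1 gives 2^r = 2 and 2^r − 1 = 1.
2*(-5.4274242092) = -10.8548484184; subtract (-4.7405129223) → -6.1143354961
Denominator 2 − 1 = 1.
Extrapolated: (-6.1143354961) / 1 = -6.1143354961

-6.114335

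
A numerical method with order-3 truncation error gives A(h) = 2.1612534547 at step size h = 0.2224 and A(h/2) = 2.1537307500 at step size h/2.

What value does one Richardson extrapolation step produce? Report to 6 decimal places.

Error is O(h^3); halving h shrinks it by 2^3 = 8.
Weighted: 17.2298460000 − 2.1612534547 = 15.0685925453
15.0685925453 ÷ 7 = 2.1526560779
Correction |R − A(h/2)| = 1.075e-03; gap |A(h/2) − A(h)| = 7.523e-03.

2.152656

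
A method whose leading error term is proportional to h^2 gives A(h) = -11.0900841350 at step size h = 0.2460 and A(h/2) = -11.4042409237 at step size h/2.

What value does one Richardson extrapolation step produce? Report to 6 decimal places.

-11.508960

With r = 2 the leading error scales as h^2, so the weight is 2^2 = 4.
4×(-11.4042409237) − (-11.0900841350) = -34.5268795598
Denominator 4 − 1 = 3.
Extrapolated: (-34.5268795598) / 3 = -11.5089598533
Gap between inputs: 3.142e-01; correction applied: −0.1047189296.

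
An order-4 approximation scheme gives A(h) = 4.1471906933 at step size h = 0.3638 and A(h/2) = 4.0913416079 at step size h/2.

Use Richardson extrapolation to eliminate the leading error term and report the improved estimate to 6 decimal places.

4.087618

The method has order 4: 2^4 = 16.
16*4.0913416079 − 4.1471906933 = 61.3142750331
Denominator 16 − 1 = 15.
Result: 4.0876183355
Correction |R − A(h/2)| = 3.723e-03; gap |A(h/2) − A(h)| = 5.585e-02.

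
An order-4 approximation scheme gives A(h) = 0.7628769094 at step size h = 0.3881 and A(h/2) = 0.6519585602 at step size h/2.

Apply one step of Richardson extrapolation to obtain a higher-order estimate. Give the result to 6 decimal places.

The method has order 4: 2^4 = 16.
16·0.6519585602 = 10.4313369632; 10.4313369632 − 0.7628769094 = 9.6684600538
Divide by 2^4 − 1 = 15.
R = 9.6684600538/15 = 0.6445640036

0.644564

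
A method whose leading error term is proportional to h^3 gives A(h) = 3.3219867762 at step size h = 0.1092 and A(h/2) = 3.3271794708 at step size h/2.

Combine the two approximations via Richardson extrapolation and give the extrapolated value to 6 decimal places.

Method order is 3; weight 2^3 = 8.
8·3.3271794708 = 26.6174357664; subtract 3.3219867762 → 23.2954489902
Divide by 2^3 − 1 = 7.
So the Richardson estimate is 3.3279212843.
Correction |R − A(h/2)| = 7.418e-04; gap |A(h/2) − A(h)| = 5.193e-03.

3.327921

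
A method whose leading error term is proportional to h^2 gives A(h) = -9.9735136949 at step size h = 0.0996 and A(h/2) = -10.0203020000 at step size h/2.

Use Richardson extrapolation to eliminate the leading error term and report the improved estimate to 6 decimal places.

-10.035898

r = 2, so 2^r = 4.
Numerator 4 × A(h/2) − A(h) = 4 × (-10.0203020000) − (-9.9735136949) = -30.1076943051
Extrapolated: (-30.1076943051) / 3 = -10.0358981017
Shift from A(h/2): −0.0155961017.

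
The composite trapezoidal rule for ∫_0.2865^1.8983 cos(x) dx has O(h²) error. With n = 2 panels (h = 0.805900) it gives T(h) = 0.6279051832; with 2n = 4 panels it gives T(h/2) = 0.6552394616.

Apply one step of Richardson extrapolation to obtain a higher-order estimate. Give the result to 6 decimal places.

0.664351

Leading term ∝ h^2; use weight 4 = 2^2.
Numerator 4 × A(h/2) − A(h) = 4 × 0.6552394616 − 0.6279051832 = 1.9930526632
(4 × 0.6552394616 − 0.6279051832)/(4 − 1) = 0.6643508877
Correction |R − A(h/2)| = 9.111e-03; gap |A(h/2) − A(h)| = 2.733e-02.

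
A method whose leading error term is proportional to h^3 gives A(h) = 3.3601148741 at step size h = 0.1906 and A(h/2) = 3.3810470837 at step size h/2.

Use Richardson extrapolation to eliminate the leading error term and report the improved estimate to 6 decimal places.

r = 3, so 2^r = 8.
Weighted: 27.0483766696 − 3.3601148741 = 23.6882617955
R = 23.6882617955/7 = 3.3840373994

3.384037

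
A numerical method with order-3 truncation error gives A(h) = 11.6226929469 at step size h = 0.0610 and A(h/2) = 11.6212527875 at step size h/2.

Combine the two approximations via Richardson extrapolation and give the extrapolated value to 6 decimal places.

11.621047

Error is O(h^3); halving h shrinks it by 2^3 = 8.
Numerator 8×A(h/2) − A(h) = 8×11.6212527875 − 11.6226929469 = 81.3473293531
Denominator 8 − 1 = 7.
R = 81.3473293531/7 = 11.6210470504
Shift from A(h/2): −0.0002057371.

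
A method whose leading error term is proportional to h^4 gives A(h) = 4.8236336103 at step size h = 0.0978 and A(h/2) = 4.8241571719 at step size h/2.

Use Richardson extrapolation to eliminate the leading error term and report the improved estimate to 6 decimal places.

r = 4: numerator weight 16, denominator 15.
Weighted: 77.1865147504 − 4.8236336103 = 72.3628811401
R = 72.3628811401/15 = 4.8241920760
Shift from A(h/2): +0.0000349041.

4.824192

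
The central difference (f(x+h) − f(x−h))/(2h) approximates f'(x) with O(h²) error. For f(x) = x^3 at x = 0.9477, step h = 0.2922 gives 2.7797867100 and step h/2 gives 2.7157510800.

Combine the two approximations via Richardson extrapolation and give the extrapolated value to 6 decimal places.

Method order is 2; weight 2^2 = 4.
Top: 4(2.7157510800) − (2.7797867100) = 8.0832176100
R = 8.0832176100/3 = 2.6944058700

2.694406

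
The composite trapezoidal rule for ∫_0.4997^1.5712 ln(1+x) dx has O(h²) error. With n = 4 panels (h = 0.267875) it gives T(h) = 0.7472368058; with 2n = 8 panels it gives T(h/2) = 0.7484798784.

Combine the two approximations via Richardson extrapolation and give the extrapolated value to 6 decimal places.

Leading term ∝ h^2; use weight 4 = 2^2.
Top: 4(0.7484798784) − (0.7472368058) = 2.2466827078
2.2466827078 ÷ 3 = 0.7488942359
Shift from A(h/2): +0.0004143575.

0.748894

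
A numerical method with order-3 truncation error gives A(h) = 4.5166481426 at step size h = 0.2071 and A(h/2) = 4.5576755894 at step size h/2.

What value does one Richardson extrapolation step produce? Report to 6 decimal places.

4.563537

Leading term ∝ h^3; use weight 8 = 2^3.
Numerator 8×A(h/2) − A(h) = 8×4.5576755894 − 4.5166481426 = 31.9447565726
Divide by 2^3 − 1 = 7.
Extrapolated: 31.9447565726 / 7 = 4.5635366532
Shift from A(h/2): +0.0058610638.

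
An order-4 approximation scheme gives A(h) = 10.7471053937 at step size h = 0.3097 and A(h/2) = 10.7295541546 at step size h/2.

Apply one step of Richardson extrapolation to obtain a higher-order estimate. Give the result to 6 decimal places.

10.728384

The method has order 4: 2^4 = 16.
16×10.7295541546 − 10.7471053937 = 160.9257610799
Divide by 2^4 − 1 = 15.
(16×10.7295541546 − 10.7471053937)/(16 − 1) = 10.7283840720
Correction |R − A(h/2)| = 1.170e-03; gap |A(h/2) − A(h)| = 1.755e-02.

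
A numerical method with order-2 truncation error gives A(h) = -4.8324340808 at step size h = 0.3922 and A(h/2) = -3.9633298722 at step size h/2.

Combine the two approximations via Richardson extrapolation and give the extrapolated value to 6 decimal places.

r = 2: numerator weight 4, denominator 3.
2^2×A(h/2) = -15.8533194888; minus A(h) gives -11.0208854080.
(-11.0208854080) ÷ 3 = -3.6736284693
Correction |R − A(h/2)| = 2.897e-01; gap |A(h/2) − A(h)| = 8.691e-01.

-3.673628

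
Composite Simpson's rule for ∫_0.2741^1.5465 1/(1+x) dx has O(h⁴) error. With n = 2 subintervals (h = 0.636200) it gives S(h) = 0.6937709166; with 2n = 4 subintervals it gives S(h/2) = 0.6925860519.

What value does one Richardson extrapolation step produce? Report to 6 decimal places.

0.692507

Order 4 gives 2^r = 16 and 2^r − 1 = 15.
A(h/2) − A(h) = 0.6925860519 − 0.6937709166 = -0.0011848647
Correction (A(h/2) − A(h))/(16 − 1) = (-0.0011848647)/15 = -0.0000789910
R = A(h/2) + (A(h/2) − A(h))/15 = 0.6925860519 − 0.0000789910 = 0.6925070609
Shift from A(h/2): −0.0000789910.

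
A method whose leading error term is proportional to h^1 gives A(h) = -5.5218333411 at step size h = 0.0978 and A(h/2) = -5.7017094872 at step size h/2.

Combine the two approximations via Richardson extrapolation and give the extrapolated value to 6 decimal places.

With r = 1 the leading error scales as h^1, so the weight is 2^1 = 2.
Difference of the inputs: -5.7017094872 − (-5.5218333411) = -0.1798761461
Correction (A(h/2) − A(h))/(2 − 1) = (-0.1798761461)/1 = -0.1798761461
R = -5.7017094872 − 0.1798761461 = -5.8815856333
Shift from A(h/2): −0.1798761461.

-5.881586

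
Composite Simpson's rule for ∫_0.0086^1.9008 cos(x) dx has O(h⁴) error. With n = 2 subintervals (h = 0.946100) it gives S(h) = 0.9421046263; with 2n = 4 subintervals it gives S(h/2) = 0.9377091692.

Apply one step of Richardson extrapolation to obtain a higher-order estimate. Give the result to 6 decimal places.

0.937416

Leading term ∝ h^4; use weight 16 = 2^4.
16×0.9377091692 = 15.0033467072; subtract 0.9421046263 → 14.0612420809
Extrapolated: 14.0612420809 / 15 = 0.9374161387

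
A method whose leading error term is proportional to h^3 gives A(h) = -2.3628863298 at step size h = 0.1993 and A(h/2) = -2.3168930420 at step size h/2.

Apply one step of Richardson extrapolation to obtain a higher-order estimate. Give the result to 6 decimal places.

Order 3 gives 2^r = 8 and 2^r − 1 = 7.
Numerator 8×A(h/2) − A(h) = 8×(-2.3168930420) − (-2.3628863298) = -16.1722580062
Divide by 2^3 − 1 = 7.
(8×(-2.3168930420) − (-2.3628863298))/(8 − 1) = -2.3103225723

-2.310323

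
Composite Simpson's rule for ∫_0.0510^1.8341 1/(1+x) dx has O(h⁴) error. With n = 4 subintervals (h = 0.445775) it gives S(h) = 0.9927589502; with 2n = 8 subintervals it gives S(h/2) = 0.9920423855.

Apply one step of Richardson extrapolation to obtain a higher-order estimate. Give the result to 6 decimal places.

0.991995

Order 4 gives 2^r = 16 and 2^r − 1 = 15.
2^4*A(h/2) = 15.8726781680; minus A(h) gives 14.8799192178.
R = 14.8799192178/15 = 0.9919946145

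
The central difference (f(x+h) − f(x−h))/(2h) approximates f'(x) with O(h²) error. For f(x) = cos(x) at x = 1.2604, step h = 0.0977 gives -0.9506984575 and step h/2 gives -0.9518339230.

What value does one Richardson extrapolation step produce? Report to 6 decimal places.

Leading term ∝ h^2; use weight 4 = 2^2.
Numerator 4×A(h/2) − A(h) = 4×(-0.9518339230) − (-0.9506984575) = -2.8566372345
Denominator 4 − 1 = 3.
Result: -0.9522124115

-0.952212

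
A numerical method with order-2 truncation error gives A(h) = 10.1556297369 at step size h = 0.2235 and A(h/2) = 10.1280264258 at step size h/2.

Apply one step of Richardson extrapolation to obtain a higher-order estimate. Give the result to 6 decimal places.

r = 2, so 2^r = 4.
A(h/2) − A(h) = 10.1280264258 − 10.1556297369 = -0.0276033111
Divide by 2^2 − 1 = 3: (-0.0276033111)/3 = -0.0092011037
R = 10.1280264258 − 0.0092011037 = 10.1188253221
Shift from A(h/2): −0.0092011037.

10.118825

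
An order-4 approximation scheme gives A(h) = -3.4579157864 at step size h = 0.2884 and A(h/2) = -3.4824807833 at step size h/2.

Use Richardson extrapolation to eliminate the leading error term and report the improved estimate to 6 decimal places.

The method has order 4: 2^4 = 16.
Weighted: (-55.7196925328) − (-3.4579157864) = -52.2617767464
(16*(-3.4824807833) − (-3.4579157864))/(16 − 1) = -3.4841184498

-3.484118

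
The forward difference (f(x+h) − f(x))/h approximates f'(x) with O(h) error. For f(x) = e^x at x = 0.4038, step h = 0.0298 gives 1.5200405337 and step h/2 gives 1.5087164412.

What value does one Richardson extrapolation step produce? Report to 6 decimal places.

1.497392

Leading term ∝ h^1; use weight 2 = 2^1.
2*1.5087164412 = 3.0174328824; 3.0174328824 − 1.5200405337 = 1.4973923487
Divide by 2^1 − 1 = 1.
So the Richardson estimate is 1.4973923487.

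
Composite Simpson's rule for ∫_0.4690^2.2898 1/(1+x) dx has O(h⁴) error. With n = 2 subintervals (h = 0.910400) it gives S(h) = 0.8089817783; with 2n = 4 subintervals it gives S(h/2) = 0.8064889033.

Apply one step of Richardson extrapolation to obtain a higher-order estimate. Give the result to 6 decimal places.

0.806323

r = 4, so 2^r = 16.
Numerator 16 × A(h/2) − A(h) = 16 × 0.8064889033 − 0.8089817783 = 12.0948406745
Denominator 16 − 1 = 15.
Extrapolated: 12.0948406745 / 15 = 0.8063227116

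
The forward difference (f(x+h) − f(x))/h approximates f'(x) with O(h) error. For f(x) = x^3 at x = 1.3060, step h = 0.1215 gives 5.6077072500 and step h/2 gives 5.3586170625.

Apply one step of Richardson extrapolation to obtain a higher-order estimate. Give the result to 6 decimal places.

With r = 1 the leading error scales as h^1, so the weight is 2^1 = 2.
Difference of the inputs: 5.3586170625 − 5.6077072500 = -0.2490901875
Divide by 2^1 − 1 = 1: (-0.2490901875)/1 = -0.2490901875
R = A(h/2) + (A(h/2) − A(h))/1 = 5.3586170625 − 0.2490901875 = 5.1095268750

5.109527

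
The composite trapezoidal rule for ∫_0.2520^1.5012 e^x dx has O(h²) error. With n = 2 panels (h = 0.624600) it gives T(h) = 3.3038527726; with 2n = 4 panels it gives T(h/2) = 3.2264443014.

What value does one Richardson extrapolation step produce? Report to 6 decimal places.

With r = 2 the leading error scales as h^2, so the weight is 2^2 = 4.
Weighted: 12.9057772056 − 3.3038527726 = 9.6019244330
Denominator 4 − 1 = 3.
Extrapolated: 9.6019244330 / 3 = 3.2006414777
Correction |R − A(h/2)| = 2.580e-02; gap |A(h/2) − A(h)| = 7.741e-02.

3.200641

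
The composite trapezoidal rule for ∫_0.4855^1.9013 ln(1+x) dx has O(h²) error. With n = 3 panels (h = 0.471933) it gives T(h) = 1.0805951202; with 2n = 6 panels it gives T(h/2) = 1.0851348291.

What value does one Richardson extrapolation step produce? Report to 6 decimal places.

1.086648

Leading term ∝ h^2; use weight 4 = 2^2.
4×1.0851348291 = 4.3405393164; subtract 1.0805951202 → 3.2599441962
Extrapolated: 3.2599441962 / 3 = 1.0866480654
Gap between inputs: 4.540e-03; correction applied: +0.0015132363.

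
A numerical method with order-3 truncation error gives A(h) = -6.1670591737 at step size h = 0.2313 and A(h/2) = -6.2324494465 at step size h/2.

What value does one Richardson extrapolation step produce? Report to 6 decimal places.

Order 3 gives 2^r = 8 and 2^r − 1 = 7.
A(h/2) − A(h) = -6.2324494465 − (-6.1670591737) = -0.0653902728
Correction (A(h/2) − A(h))/(8 − 1) = (-0.0653902728)/7 = -0.0093414675
R = A(h/2) + (A(h/2) − A(h))/7 = -6.2324494465 − 0.0093414675 = -6.2417909140

-6.241791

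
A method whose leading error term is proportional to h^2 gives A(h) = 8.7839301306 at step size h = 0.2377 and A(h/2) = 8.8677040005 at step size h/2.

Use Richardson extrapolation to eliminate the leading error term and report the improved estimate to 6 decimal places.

8.895629

Order 2 gives 2^r = 4 and 2^r − 1 = 3.
4*8.8677040005 = 35.4708160020; subtract 8.7839301306 → 26.6868858714
Divide by 2^2 − 1 = 3.
Result: 8.8956286238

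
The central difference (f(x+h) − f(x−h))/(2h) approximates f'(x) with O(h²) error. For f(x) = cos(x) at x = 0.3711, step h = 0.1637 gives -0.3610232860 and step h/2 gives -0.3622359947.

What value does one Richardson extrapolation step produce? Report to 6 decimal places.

Order 2 gives 2^r = 4 and 2^r − 1 = 3.
Difference of the inputs: -0.3622359947 − (-0.3610232860) = -0.0012127087
Correction (A(h/2) − A(h))/(4 − 1) = (-0.0012127087)/3 = -0.0004042362
R = A(h/2) + (A(h/2) − A(h))/3 = -0.3622359947 − 0.0004042362 = -0.3626402309

-0.362640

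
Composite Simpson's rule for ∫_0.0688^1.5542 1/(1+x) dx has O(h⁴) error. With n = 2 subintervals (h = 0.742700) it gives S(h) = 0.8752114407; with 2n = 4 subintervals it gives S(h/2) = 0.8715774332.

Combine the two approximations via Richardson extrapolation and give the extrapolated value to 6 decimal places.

r = 4: numerator weight 16, denominator 15.
Numerator 16·A(h/2) − A(h) = 16·0.8715774332 − 0.8752114407 = 13.0700274905
Extrapolated: 13.0700274905 / 15 = 0.8713351660

0.871335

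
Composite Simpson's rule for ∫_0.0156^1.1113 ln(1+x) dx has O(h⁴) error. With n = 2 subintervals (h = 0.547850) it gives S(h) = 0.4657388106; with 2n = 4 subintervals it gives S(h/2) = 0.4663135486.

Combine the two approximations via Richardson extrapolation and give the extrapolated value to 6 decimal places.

Leading term ∝ h^4; use weight 16 = 2^4.
Weighted: 7.4610167776 − 0.4657388106 = 6.9952779670
Denominator 16 − 1 = 15.
(16×0.4663135486 − 0.4657388106)/(16 − 1) = 0.4663518645

0.466352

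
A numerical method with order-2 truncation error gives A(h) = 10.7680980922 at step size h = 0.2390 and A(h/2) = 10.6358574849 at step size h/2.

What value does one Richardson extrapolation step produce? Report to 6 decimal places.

10.591777

Leading term ∝ h^2; use weight 4 = 2^2.
4·10.6358574849 = 42.5434299396; subtract 10.7680980922 → 31.7753318474
Denominator 4 − 1 = 3.
So the Richardson estimate is 10.5917772825.
Correction |R − A(h/2)| = 4.408e-02; gap |A(h/2) − A(h)| = 1.322e-01.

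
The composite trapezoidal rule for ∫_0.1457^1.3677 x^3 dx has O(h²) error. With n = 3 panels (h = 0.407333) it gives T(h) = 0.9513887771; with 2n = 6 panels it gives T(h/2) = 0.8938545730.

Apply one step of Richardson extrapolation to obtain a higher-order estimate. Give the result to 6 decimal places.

0.874677

With r = 2 the leading error scales as h^2, so the weight is 2^2 = 4.
Numerator 4·A(h/2) − A(h) = 4·0.8938545730 − 0.9513887771 = 2.6240295149
Divide by 2^2 − 1 = 3.
(4·0.8938545730 − 0.9513887771)/(4 − 1) = 0.8746765050
Shift from A(h/2): −0.0191780680.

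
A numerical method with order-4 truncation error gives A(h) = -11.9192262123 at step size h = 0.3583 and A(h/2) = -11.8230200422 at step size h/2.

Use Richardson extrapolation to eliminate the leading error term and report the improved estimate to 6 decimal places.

Leading term ∝ h^4; use weight 16 = 2^4.
2^4*A(h/2) = -189.1683206752; minus A(h) gives -177.2490944629.
Denominator 16 − 1 = 15.
R = (-177.2490944629)/15 = -11.8166062975
Correction |R − A(h/2)| = 6.414e-03; gap |A(h/2) − A(h)| = 9.621e-02.

-11.816606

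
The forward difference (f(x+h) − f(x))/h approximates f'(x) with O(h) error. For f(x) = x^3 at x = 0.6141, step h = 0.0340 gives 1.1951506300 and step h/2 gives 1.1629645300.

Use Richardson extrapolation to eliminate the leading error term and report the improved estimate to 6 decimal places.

Method order is 1; weight 2^1 = 2.
2*1.1629645300 = 2.3259290600; subtract 1.1951506300 → 1.1307784300
Divide by 2^1 − 1 = 1.
Extrapolated: 1.1307784300 / 1 = 1.1307784300
Gap between inputs: 3.219e-02; correction applied: −0.0321861000.

1.130778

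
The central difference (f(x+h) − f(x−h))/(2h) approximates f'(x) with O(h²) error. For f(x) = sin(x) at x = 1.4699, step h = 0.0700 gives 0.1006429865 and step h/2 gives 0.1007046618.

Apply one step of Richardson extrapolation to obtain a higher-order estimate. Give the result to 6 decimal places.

0.100725

r = 2, so 2^r = 4.
4×0.1007046618 = 0.4028186472; 0.4028186472 − 0.1006429865 = 0.3021756607
R = 0.3021756607/3 = 0.1007252202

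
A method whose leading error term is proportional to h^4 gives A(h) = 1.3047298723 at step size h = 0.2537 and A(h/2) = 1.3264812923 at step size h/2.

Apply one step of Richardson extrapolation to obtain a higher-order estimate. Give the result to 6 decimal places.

With r = 4 the leading error scales as h^4, so the weight is 2^4 = 16.
2^4·A(h/2) = 21.2237006768; minus A(h) gives 19.9189708045.
Denominator 16 − 1 = 15.
(16·1.3264812923 − 1.3047298723)/(16 − 1) = 1.3279313870

1.327931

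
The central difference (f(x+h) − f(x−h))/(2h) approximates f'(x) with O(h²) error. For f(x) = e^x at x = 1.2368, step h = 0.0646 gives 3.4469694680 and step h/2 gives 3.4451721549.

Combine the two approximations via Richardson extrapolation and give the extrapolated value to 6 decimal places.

Method order is 2; weight 2^2 = 4.
Difference of the inputs: 3.4451721549 − 3.4469694680 = -0.0017973131
Divide by 2^2 − 1 = 3: (-0.0017973131)/3 = -0.0005991044
R = A(h/2) + (A(h/2) − A(h))/3 = 3.4451721549 − 0.0005991044 = 3.4445730505

3.444573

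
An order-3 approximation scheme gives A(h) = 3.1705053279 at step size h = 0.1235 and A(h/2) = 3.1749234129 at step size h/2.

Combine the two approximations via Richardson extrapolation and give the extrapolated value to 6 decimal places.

3.175555

Error is O(h^3); halving h shrinks it by 2^3 = 8.
Numerator 8 × A(h/2) − A(h) = 8 × 3.1749234129 − 3.1705053279 = 22.2288819753
Denominator 8 − 1 = 7.
Result: 3.1755545679
Shift from A(h/2): +0.0006311550.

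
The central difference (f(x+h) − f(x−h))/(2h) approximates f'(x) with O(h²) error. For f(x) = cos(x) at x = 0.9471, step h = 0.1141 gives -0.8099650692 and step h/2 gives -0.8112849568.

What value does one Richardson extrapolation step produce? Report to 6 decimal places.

-0.811725

The method has order 2: 2^2 = 4.
A(h/2) − A(h) = -0.8112849568 − (-0.8099650692) = -0.0013198876
Divide by 2^2 − 1 = 3: (-0.0013198876)/3 = -0.0004399625
R = A(h/2) + (A(h/2) − A(h))/3 = -0.8112849568 − 0.0004399625 = -0.8117249193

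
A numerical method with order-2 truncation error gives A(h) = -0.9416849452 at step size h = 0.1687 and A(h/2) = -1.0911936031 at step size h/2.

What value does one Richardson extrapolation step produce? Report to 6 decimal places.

r = 2: numerator weight 4, denominator 3.
2^2 × A(h/2) = -4.3647744124; minus A(h) gives -3.4230894672.
Extrapolated: (-3.4230894672) / 3 = -1.1410298224

-1.141030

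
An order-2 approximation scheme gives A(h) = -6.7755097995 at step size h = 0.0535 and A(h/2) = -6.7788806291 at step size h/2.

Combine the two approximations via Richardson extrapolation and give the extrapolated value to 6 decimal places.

-6.780004

Order 2 gives 2^r = 4 and 2^r − 1 = 3.
Numerator 4*A(h/2) − A(h) = 4*(-6.7788806291) − (-6.7755097995) = -20.3400127169
(4*(-6.7788806291) − (-6.7755097995))/(4 − 1) = -6.7800042390
Gap between inputs: 3.371e-03; correction applied: −0.0011236099.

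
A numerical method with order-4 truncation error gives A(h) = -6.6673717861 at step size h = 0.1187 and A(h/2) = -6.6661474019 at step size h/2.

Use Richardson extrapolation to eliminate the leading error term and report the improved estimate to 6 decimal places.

r = 4: numerator weight 16, denominator 15.
16*(-6.6661474019) = -106.6583584304; subtract (-6.6673717861) → -99.9909866443
Denominator 16 − 1 = 15.
Extrapolated: (-99.9909866443) / 15 = -6.6660657763
Gap between inputs: 1.224e-03; correction applied: +0.0000816256.

-6.666066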